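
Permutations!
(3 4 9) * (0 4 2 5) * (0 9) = (0 4)(2 5 9 3) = [4, 1, 5, 2, 0, 9, 6, 7, 8, 3]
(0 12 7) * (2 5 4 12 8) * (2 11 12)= (0 8 11 12 7)(2 5 4)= [8, 1, 5, 3, 2, 4, 6, 0, 11, 9, 10, 12, 7]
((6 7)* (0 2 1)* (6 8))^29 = ((0 2 1)(6 7 8))^29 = (0 1 2)(6 8 7)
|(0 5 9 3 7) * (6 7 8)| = 7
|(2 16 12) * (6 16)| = 4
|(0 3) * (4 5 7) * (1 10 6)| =|(0 3)(1 10 6)(4 5 7)| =6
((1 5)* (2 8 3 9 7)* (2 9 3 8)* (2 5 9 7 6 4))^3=(1 4)(2 9)(5 6)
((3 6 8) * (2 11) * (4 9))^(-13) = (2 11)(3 8 6)(4 9)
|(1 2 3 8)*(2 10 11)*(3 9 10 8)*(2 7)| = |(1 8)(2 9 10 11 7)| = 10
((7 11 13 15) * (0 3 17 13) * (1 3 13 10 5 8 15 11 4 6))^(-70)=(17)(0 11 13)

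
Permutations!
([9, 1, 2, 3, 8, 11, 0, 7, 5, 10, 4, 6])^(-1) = (0 6 11 5 8 4 10 9)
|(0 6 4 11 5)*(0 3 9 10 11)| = 15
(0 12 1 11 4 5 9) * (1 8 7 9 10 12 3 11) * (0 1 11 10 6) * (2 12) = [3, 11, 12, 10, 5, 6, 0, 9, 7, 1, 2, 4, 8] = (0 3 10 2 12 8 7 9 1 11 4 5 6)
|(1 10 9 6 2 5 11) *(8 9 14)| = 9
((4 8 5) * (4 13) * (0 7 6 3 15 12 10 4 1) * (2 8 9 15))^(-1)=((0 7 6 3 2 8 5 13 1)(4 9 15 12 10))^(-1)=(0 1 13 5 8 2 3 6 7)(4 10 12 15 9)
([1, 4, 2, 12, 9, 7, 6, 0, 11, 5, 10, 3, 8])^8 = [4, 9, 2, 3, 5, 0, 6, 1, 8, 7, 10, 11, 12]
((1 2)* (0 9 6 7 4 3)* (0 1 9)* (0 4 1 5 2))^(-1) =(0 1 7 6 9 2 5 3 4)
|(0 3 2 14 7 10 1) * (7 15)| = |(0 3 2 14 15 7 10 1)| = 8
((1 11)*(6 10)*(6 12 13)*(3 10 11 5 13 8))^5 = ((1 5 13 6 11)(3 10 12 8))^5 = (13)(3 10 12 8)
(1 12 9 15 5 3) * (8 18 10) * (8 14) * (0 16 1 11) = (0 16 1 12 9 15 5 3 11)(8 18 10 14) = [16, 12, 2, 11, 4, 3, 6, 7, 18, 15, 14, 0, 9, 13, 8, 5, 1, 17, 10]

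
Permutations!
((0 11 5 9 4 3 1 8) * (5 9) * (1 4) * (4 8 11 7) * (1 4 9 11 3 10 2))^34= (11)(0 3 2 4 7 8 1 10 9)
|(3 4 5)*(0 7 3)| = |(0 7 3 4 5)| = 5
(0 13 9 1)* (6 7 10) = (0 13 9 1)(6 7 10) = [13, 0, 2, 3, 4, 5, 7, 10, 8, 1, 6, 11, 12, 9]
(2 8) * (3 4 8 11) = [0, 1, 11, 4, 8, 5, 6, 7, 2, 9, 10, 3] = (2 11 3 4 8)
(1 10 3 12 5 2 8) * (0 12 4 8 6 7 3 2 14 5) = (0 12)(1 10 2 6 7 3 4 8)(5 14) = [12, 10, 6, 4, 8, 14, 7, 3, 1, 9, 2, 11, 0, 13, 5]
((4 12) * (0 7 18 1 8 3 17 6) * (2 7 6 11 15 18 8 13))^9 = ((0 6)(1 13 2 7 8 3 17 11 15 18)(4 12))^9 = (0 6)(1 18 15 11 17 3 8 7 2 13)(4 12)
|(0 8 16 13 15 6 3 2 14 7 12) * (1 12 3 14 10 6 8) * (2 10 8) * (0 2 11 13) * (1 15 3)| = 14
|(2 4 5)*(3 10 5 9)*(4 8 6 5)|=|(2 8 6 5)(3 10 4 9)|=4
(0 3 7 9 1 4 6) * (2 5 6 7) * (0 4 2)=(0 3)(1 2 5 6 4 7 9)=[3, 2, 5, 0, 7, 6, 4, 9, 8, 1]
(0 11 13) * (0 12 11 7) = (0 7)(11 13 12) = [7, 1, 2, 3, 4, 5, 6, 0, 8, 9, 10, 13, 11, 12]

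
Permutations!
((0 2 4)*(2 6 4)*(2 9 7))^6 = ((0 6 4)(2 9 7))^6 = (9)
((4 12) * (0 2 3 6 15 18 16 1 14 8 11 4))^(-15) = (0 4 8 1 18 6 2 12 11 14 16 15 3)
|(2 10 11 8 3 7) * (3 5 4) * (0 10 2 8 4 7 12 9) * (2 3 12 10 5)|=|(0 5 7 8 2 3 10 11 4 12 9)|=11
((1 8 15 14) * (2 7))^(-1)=((1 8 15 14)(2 7))^(-1)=(1 14 15 8)(2 7)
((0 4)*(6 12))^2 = ((0 4)(6 12))^2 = (12)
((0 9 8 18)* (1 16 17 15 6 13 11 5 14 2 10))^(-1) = ((0 9 8 18)(1 16 17 15 6 13 11 5 14 2 10))^(-1) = (0 18 8 9)(1 10 2 14 5 11 13 6 15 17 16)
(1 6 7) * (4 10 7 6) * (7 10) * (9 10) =(1 4 7)(9 10) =[0, 4, 2, 3, 7, 5, 6, 1, 8, 10, 9]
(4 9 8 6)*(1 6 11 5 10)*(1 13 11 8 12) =[0, 6, 2, 3, 9, 10, 4, 7, 8, 12, 13, 5, 1, 11] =(1 6 4 9 12)(5 10 13 11)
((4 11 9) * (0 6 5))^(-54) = ((0 6 5)(4 11 9))^(-54) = (11)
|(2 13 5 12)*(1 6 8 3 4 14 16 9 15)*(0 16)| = 20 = |(0 16 9 15 1 6 8 3 4 14)(2 13 5 12)|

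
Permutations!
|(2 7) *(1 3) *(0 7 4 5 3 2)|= |(0 7)(1 2 4 5 3)|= 10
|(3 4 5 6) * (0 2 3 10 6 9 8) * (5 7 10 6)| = 9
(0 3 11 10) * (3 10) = (0 10)(3 11) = [10, 1, 2, 11, 4, 5, 6, 7, 8, 9, 0, 3]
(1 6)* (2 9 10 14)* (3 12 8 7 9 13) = (1 6)(2 13 3 12 8 7 9 10 14) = [0, 6, 13, 12, 4, 5, 1, 9, 7, 10, 14, 11, 8, 3, 2]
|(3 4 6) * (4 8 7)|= |(3 8 7 4 6)|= 5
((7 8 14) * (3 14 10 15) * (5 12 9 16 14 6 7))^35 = (16)(3 15 10 8 7 6)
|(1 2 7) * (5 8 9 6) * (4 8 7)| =8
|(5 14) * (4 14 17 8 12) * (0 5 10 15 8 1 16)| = |(0 5 17 1 16)(4 14 10 15 8 12)| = 30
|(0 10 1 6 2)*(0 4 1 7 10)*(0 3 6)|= 6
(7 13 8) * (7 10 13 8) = [0, 1, 2, 3, 4, 5, 6, 8, 10, 9, 13, 11, 12, 7] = (7 8 10 13)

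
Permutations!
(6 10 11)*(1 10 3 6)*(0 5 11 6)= [5, 10, 2, 0, 4, 11, 3, 7, 8, 9, 6, 1]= (0 5 11 1 10 6 3)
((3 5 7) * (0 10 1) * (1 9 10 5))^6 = (10)(0 5 7 3 1) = ((0 5 7 3 1)(9 10))^6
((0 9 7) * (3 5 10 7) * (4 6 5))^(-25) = ((0 9 3 4 6 5 10 7))^(-25) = (0 7 10 5 6 4 3 9)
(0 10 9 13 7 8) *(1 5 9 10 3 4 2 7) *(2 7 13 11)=[3, 5, 13, 4, 7, 9, 6, 8, 0, 11, 10, 2, 12, 1]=(0 3 4 7 8)(1 5 9 11 2 13)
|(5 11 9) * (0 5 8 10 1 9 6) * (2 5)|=20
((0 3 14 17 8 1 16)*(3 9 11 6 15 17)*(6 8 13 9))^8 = (0 1 11 13 15)(6 16 8 9 17)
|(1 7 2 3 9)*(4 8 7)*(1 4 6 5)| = |(1 6 5)(2 3 9 4 8 7)| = 6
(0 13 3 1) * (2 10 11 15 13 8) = [8, 0, 10, 1, 4, 5, 6, 7, 2, 9, 11, 15, 12, 3, 14, 13] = (0 8 2 10 11 15 13 3 1)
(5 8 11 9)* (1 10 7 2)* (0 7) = (0 7 2 1 10)(5 8 11 9) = [7, 10, 1, 3, 4, 8, 6, 2, 11, 5, 0, 9]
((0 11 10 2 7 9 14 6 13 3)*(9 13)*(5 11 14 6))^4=(0 10 3 11 13 5 7 14 2)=((0 14 5 11 10 2 7 13 3)(6 9))^4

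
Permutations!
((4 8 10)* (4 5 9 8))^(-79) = ((5 9 8 10))^(-79) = (5 9 8 10)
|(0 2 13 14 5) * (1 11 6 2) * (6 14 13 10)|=15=|(0 1 11 14 5)(2 10 6)|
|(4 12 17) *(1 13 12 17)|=6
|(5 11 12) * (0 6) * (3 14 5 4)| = |(0 6)(3 14 5 11 12 4)| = 6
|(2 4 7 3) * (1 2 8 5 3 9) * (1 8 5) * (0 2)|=|(0 2 4 7 9 8 1)(3 5)|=14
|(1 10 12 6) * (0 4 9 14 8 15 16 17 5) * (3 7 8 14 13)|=|(0 4 9 13 3 7 8 15 16 17 5)(1 10 12 6)|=44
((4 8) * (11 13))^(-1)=(4 8)(11 13)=((4 8)(11 13))^(-1)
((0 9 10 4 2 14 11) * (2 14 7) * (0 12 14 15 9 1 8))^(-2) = (0 1 8)(4 9)(10 15)(11 12 14)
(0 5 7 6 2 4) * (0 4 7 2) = (0 5 2 7 6) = [5, 1, 7, 3, 4, 2, 0, 6]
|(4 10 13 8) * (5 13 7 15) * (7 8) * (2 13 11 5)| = |(2 13 7 15)(4 10 8)(5 11)| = 12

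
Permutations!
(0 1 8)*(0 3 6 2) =[1, 8, 0, 6, 4, 5, 2, 7, 3] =(0 1 8 3 6 2)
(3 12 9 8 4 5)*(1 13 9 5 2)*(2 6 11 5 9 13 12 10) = (13)(1 12 9 8 4 6 11 5 3 10 2) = [0, 12, 1, 10, 6, 3, 11, 7, 4, 8, 2, 5, 9, 13]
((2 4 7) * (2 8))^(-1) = (2 8 7 4)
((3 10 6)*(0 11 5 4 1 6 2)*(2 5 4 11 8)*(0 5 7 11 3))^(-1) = (0 6 1 4 11 7 10 3 5 2 8)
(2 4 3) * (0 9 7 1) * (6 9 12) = (0 12 6 9 7 1)(2 4 3) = [12, 0, 4, 2, 3, 5, 9, 1, 8, 7, 10, 11, 6]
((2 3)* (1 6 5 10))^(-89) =(1 10 5 6)(2 3)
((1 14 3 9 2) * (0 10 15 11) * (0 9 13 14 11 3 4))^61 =(0 14 3 10 4 13 15)(1 11 9 2)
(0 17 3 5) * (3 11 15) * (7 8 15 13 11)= (0 17 7 8 15 3 5)(11 13)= [17, 1, 2, 5, 4, 0, 6, 8, 15, 9, 10, 13, 12, 11, 14, 3, 16, 7]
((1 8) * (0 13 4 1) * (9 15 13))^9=((0 9 15 13 4 1 8))^9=(0 15 4 8 9 13 1)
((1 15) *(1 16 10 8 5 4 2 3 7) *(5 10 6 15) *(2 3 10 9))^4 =(1 7 3 4 5)(6 15 16)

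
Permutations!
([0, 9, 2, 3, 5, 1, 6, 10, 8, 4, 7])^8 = (10)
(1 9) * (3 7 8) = (1 9)(3 7 8) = [0, 9, 2, 7, 4, 5, 6, 8, 3, 1]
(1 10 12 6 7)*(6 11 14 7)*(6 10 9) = (1 9 6 10 12 11 14 7) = [0, 9, 2, 3, 4, 5, 10, 1, 8, 6, 12, 14, 11, 13, 7]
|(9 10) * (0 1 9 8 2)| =|(0 1 9 10 8 2)| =6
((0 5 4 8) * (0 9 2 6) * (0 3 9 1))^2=((0 5 4 8 1)(2 6 3 9))^2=(0 4 1 5 8)(2 3)(6 9)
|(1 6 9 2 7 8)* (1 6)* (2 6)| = 6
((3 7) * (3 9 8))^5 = (3 7 9 8)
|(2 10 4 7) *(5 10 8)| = |(2 8 5 10 4 7)| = 6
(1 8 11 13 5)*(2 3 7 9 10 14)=(1 8 11 13 5)(2 3 7 9 10 14)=[0, 8, 3, 7, 4, 1, 6, 9, 11, 10, 14, 13, 12, 5, 2]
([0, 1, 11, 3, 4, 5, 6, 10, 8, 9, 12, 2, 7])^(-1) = (2 11)(7 12 10)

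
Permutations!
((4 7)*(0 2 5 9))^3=((0 2 5 9)(4 7))^3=(0 9 5 2)(4 7)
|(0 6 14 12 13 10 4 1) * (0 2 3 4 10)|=20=|(0 6 14 12 13)(1 2 3 4)|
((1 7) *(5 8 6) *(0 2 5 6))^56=((0 2 5 8)(1 7))^56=(8)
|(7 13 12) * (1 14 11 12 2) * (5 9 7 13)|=6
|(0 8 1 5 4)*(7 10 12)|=|(0 8 1 5 4)(7 10 12)|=15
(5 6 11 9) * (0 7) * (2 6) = [7, 1, 6, 3, 4, 2, 11, 0, 8, 5, 10, 9] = (0 7)(2 6 11 9 5)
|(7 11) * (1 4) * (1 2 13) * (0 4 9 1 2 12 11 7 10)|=|(0 4 12 11 10)(1 9)(2 13)|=10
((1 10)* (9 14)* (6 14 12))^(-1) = ((1 10)(6 14 9 12))^(-1) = (1 10)(6 12 9 14)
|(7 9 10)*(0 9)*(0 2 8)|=6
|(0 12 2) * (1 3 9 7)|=12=|(0 12 2)(1 3 9 7)|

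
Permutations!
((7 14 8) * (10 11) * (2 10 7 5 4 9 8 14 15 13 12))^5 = (2 13 7 10 12 15 11)(4 9 8 5)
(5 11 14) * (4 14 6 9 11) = (4 14 5)(6 9 11) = [0, 1, 2, 3, 14, 4, 9, 7, 8, 11, 10, 6, 12, 13, 5]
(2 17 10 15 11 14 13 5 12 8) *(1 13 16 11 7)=(1 13 5 12 8 2 17 10 15 7)(11 14 16)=[0, 13, 17, 3, 4, 12, 6, 1, 2, 9, 15, 14, 8, 5, 16, 7, 11, 10]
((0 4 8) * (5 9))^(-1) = (0 8 4)(5 9)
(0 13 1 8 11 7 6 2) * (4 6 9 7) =(0 13 1 8 11 4 6 2)(7 9) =[13, 8, 0, 3, 6, 5, 2, 9, 11, 7, 10, 4, 12, 1]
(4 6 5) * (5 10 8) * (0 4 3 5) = (0 4 6 10 8)(3 5) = [4, 1, 2, 5, 6, 3, 10, 7, 0, 9, 8]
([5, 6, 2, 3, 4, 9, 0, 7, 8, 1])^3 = (0 1 5 6 9)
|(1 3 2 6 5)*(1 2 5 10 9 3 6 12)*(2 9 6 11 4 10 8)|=24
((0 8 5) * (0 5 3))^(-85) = ((0 8 3))^(-85) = (0 3 8)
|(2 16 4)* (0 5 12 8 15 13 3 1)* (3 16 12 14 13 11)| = 13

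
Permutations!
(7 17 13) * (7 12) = (7 17 13 12) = [0, 1, 2, 3, 4, 5, 6, 17, 8, 9, 10, 11, 7, 12, 14, 15, 16, 13]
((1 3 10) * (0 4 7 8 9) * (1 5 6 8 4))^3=(0 10 8 1 5 9 3 6)(4 7)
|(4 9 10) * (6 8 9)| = 5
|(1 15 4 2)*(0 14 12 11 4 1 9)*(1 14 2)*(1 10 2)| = |(0 1 15 14 12 11 4 10 2 9)| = 10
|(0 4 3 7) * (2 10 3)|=6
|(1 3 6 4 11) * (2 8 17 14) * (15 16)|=20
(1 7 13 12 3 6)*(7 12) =[0, 12, 2, 6, 4, 5, 1, 13, 8, 9, 10, 11, 3, 7] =(1 12 3 6)(7 13)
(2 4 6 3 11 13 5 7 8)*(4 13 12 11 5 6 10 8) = [0, 1, 13, 5, 10, 7, 3, 4, 2, 9, 8, 12, 11, 6] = (2 13 6 3 5 7 4 10 8)(11 12)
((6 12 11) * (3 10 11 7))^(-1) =((3 10 11 6 12 7))^(-1) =(3 7 12 6 11 10)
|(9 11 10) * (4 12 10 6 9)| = |(4 12 10)(6 9 11)| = 3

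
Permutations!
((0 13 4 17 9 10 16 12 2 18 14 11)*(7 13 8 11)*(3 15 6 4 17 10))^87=(2 7 9 6 16 18 13 3 4 12 14 17 15 10)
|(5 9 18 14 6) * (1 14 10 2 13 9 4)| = |(1 14 6 5 4)(2 13 9 18 10)| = 5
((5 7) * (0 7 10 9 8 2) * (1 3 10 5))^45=((0 7 1 3 10 9 8 2))^45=(0 9 1 2 10 7 8 3)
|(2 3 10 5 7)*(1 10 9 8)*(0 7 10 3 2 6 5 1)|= |(0 7 6 5 10 1 3 9 8)|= 9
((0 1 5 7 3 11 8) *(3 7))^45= (0 3)(1 11)(5 8)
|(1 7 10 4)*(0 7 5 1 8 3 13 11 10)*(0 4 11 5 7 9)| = 14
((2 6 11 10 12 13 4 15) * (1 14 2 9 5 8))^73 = ((1 14 2 6 11 10 12 13 4 15 9 5 8))^73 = (1 4 6 5 12 14 15 11 8 13 2 9 10)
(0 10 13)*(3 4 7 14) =(0 10 13)(3 4 7 14) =[10, 1, 2, 4, 7, 5, 6, 14, 8, 9, 13, 11, 12, 0, 3]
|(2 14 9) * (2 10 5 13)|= 6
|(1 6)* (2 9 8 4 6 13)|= |(1 13 2 9 8 4 6)|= 7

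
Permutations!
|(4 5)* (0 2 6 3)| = 4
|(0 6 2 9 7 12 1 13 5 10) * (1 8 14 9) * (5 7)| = |(0 6 2 1 13 7 12 8 14 9 5 10)| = 12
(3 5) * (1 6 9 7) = (1 6 9 7)(3 5) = [0, 6, 2, 5, 4, 3, 9, 1, 8, 7]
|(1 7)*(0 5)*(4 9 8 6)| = |(0 5)(1 7)(4 9 8 6)| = 4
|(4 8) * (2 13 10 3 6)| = 10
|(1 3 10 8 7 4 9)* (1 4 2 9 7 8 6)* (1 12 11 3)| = |(2 9 4 7)(3 10 6 12 11)| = 20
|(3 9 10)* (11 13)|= 6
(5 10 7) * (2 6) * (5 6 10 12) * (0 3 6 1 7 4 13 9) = [3, 7, 10, 6, 13, 12, 2, 1, 8, 0, 4, 11, 5, 9] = (0 3 6 2 10 4 13 9)(1 7)(5 12)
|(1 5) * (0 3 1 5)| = |(5)(0 3 1)| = 3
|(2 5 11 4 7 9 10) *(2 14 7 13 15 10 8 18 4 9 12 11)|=|(2 5)(4 13 15 10 14 7 12 11 9 8 18)|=22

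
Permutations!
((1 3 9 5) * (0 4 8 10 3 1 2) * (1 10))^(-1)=((0 4 8 1 10 3 9 5 2))^(-1)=(0 2 5 9 3 10 1 8 4)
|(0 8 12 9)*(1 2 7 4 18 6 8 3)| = |(0 3 1 2 7 4 18 6 8 12 9)| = 11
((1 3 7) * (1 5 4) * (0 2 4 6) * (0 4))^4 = ((0 2)(1 3 7 5 6 4))^4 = (1 6 7)(3 4 5)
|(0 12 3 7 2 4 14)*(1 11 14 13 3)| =|(0 12 1 11 14)(2 4 13 3 7)| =5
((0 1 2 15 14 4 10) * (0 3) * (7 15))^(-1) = ((0 1 2 7 15 14 4 10 3))^(-1) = (0 3 10 4 14 15 7 2 1)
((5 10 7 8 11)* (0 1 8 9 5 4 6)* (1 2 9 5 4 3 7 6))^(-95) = ((0 2 9 4 1 8 11 3 7 5 10 6))^(-95) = (0 2 9 4 1 8 11 3 7 5 10 6)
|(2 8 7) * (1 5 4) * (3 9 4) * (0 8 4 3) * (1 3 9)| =|(9)(0 8 7 2 4 3 1 5)| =8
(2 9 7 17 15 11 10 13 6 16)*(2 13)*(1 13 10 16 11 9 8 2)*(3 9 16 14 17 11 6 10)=(1 13 10)(2 8)(3 9 7 11 14 17 15 16)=[0, 13, 8, 9, 4, 5, 6, 11, 2, 7, 1, 14, 12, 10, 17, 16, 3, 15]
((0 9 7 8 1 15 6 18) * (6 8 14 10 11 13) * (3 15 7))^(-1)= ((0 9 3 15 8 1 7 14 10 11 13 6 18))^(-1)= (0 18 6 13 11 10 14 7 1 8 15 3 9)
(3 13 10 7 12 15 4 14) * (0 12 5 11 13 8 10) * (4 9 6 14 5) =(0 12 15 9 6 14 3 8 10 7 4 5 11 13) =[12, 1, 2, 8, 5, 11, 14, 4, 10, 6, 7, 13, 15, 0, 3, 9]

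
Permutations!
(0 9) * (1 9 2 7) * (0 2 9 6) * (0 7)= (0 9 2)(1 6 7)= [9, 6, 0, 3, 4, 5, 7, 1, 8, 2]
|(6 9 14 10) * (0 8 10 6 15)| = |(0 8 10 15)(6 9 14)| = 12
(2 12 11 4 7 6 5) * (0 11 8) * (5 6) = (0 11 4 7 5 2 12 8) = [11, 1, 12, 3, 7, 2, 6, 5, 0, 9, 10, 4, 8]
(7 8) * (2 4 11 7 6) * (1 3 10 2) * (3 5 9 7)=(1 5 9 7 8 6)(2 4 11 3 10)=[0, 5, 4, 10, 11, 9, 1, 8, 6, 7, 2, 3]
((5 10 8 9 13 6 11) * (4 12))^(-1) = (4 12)(5 11 6 13 9 8 10)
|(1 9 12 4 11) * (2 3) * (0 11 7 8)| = |(0 11 1 9 12 4 7 8)(2 3)| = 8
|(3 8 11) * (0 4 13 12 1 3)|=8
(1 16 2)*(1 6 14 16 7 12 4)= (1 7 12 4)(2 6 14 16)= [0, 7, 6, 3, 1, 5, 14, 12, 8, 9, 10, 11, 4, 13, 16, 15, 2]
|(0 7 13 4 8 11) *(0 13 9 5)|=|(0 7 9 5)(4 8 11 13)|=4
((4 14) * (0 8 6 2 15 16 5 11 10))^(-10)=((0 8 6 2 15 16 5 11 10)(4 14))^(-10)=(0 10 11 5 16 15 2 6 8)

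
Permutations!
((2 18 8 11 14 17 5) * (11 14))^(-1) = (2 5 17 14 8 18)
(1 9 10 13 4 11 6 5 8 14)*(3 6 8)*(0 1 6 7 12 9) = (0 1)(3 7 12 9 10 13 4 11 8 14 6 5) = [1, 0, 2, 7, 11, 3, 5, 12, 14, 10, 13, 8, 9, 4, 6]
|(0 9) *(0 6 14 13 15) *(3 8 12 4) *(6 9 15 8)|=|(0 15)(3 6 14 13 8 12 4)|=14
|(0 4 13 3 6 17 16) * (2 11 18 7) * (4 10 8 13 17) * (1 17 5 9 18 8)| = 55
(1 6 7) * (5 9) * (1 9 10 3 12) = [0, 6, 2, 12, 4, 10, 7, 9, 8, 5, 3, 11, 1] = (1 6 7 9 5 10 3 12)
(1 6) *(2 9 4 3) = (1 6)(2 9 4 3) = [0, 6, 9, 2, 3, 5, 1, 7, 8, 4]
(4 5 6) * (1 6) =(1 6 4 5) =[0, 6, 2, 3, 5, 1, 4]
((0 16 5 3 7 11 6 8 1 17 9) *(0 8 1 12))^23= (0 12 8 9 17 1 6 11 7 3 5 16)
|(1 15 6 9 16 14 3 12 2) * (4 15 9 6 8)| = |(1 9 16 14 3 12 2)(4 15 8)| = 21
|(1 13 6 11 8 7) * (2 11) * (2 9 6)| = 6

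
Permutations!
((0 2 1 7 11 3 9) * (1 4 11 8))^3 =((0 2 4 11 3 9)(1 7 8))^3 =(0 11)(2 3)(4 9)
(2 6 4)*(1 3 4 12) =(1 3 4 2 6 12) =[0, 3, 6, 4, 2, 5, 12, 7, 8, 9, 10, 11, 1]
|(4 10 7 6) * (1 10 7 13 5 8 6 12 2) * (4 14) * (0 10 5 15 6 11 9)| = |(0 10 13 15 6 14 4 7 12 2 1 5 8 11 9)| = 15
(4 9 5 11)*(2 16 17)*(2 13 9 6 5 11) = (2 16 17 13 9 11 4 6 5) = [0, 1, 16, 3, 6, 2, 5, 7, 8, 11, 10, 4, 12, 9, 14, 15, 17, 13]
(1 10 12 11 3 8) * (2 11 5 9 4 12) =[0, 10, 11, 8, 12, 9, 6, 7, 1, 4, 2, 3, 5] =(1 10 2 11 3 8)(4 12 5 9)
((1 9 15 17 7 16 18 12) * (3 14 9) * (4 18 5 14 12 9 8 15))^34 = ((1 3 12)(4 18 9)(5 14 8 15 17 7 16))^34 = (1 3 12)(4 18 9)(5 16 7 17 15 8 14)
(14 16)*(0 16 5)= (0 16 14 5)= [16, 1, 2, 3, 4, 0, 6, 7, 8, 9, 10, 11, 12, 13, 5, 15, 14]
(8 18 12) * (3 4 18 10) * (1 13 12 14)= [0, 13, 2, 4, 18, 5, 6, 7, 10, 9, 3, 11, 8, 12, 1, 15, 16, 17, 14]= (1 13 12 8 10 3 4 18 14)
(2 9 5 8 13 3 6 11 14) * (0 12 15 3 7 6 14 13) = [12, 1, 9, 14, 4, 8, 11, 6, 0, 5, 10, 13, 15, 7, 2, 3] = (0 12 15 3 14 2 9 5 8)(6 11 13 7)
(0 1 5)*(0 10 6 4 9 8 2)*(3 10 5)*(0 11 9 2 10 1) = [0, 3, 11, 1, 2, 5, 4, 7, 10, 8, 6, 9] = (1 3)(2 11 9 8 10 6 4)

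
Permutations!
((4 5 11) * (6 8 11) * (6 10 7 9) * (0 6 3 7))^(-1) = ((0 6 8 11 4 5 10)(3 7 9))^(-1) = (0 10 5 4 11 8 6)(3 9 7)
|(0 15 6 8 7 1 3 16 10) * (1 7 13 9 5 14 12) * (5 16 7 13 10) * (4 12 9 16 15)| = 15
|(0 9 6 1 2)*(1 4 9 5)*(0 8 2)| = 6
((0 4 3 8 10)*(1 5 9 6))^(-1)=((0 4 3 8 10)(1 5 9 6))^(-1)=(0 10 8 3 4)(1 6 9 5)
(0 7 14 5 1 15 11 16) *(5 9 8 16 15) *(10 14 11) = (0 7 11 15 10 14 9 8 16)(1 5) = [7, 5, 2, 3, 4, 1, 6, 11, 16, 8, 14, 15, 12, 13, 9, 10, 0]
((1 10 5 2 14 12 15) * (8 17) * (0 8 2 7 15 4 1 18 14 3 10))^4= ((0 8 17 2 3 10 5 7 15 18 14 12 4 1))^4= (0 3 15 4 17 5 14)(1 2 7 12 8 10 18)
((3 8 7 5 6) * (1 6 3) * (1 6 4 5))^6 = ((1 4 5 3 8 7))^6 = (8)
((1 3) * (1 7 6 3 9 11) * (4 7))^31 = (1 9 11)(3 6 7 4)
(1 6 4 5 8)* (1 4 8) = (1 6 8 4 5) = [0, 6, 2, 3, 5, 1, 8, 7, 4]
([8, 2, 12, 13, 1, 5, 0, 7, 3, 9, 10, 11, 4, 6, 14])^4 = [6, 1, 2, 8, 4, 5, 13, 7, 0, 9, 10, 11, 12, 3, 14]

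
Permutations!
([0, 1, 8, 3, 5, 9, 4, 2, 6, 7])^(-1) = [0, 1, 7, 3, 6, 4, 8, 9, 2, 5]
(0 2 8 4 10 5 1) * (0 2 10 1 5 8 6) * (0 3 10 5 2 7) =(0 5 2 6 3 10 8 4 1 7) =[5, 7, 6, 10, 1, 2, 3, 0, 4, 9, 8]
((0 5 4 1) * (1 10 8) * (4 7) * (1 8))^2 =(0 7 10)(1 5 4)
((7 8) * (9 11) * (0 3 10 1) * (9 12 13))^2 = (0 10)(1 3)(9 12)(11 13)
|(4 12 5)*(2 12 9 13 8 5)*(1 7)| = |(1 7)(2 12)(4 9 13 8 5)| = 10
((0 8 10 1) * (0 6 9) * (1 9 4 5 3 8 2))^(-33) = ((0 2 1 6 4 5 3 8 10 9))^(-33) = (0 8 4 2 10 5 1 9 3 6)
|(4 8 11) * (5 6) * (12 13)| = |(4 8 11)(5 6)(12 13)| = 6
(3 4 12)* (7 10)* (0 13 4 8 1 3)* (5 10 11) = (0 13 4 12)(1 3 8)(5 10 7 11) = [13, 3, 2, 8, 12, 10, 6, 11, 1, 9, 7, 5, 0, 4]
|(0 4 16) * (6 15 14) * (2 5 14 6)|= 6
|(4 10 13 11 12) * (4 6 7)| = 7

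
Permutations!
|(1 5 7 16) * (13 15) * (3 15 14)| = |(1 5 7 16)(3 15 13 14)| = 4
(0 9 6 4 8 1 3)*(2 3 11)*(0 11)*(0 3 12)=(0 9 6 4 8 1 3 11 2 12)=[9, 3, 12, 11, 8, 5, 4, 7, 1, 6, 10, 2, 0]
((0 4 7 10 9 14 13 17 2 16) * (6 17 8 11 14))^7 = (0 2 6 10 4 16 17 9 7)(8 13 14 11)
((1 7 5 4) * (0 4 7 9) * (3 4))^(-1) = (0 9 1 4 3)(5 7)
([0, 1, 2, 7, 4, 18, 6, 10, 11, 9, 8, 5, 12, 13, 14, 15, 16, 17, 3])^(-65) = [0, 1, 2, 5, 4, 8, 6, 18, 7, 9, 3, 10, 12, 13, 14, 15, 16, 17, 11]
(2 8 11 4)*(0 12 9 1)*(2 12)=(0 2 8 11 4 12 9 1)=[2, 0, 8, 3, 12, 5, 6, 7, 11, 1, 10, 4, 9]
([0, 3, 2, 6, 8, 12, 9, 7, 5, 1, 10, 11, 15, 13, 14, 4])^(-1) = [0, 9, 2, 1, 15, 8, 3, 7, 4, 6, 10, 11, 5, 13, 14, 12]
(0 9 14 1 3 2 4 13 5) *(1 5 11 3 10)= (0 9 14 5)(1 10)(2 4 13 11 3)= [9, 10, 4, 2, 13, 0, 6, 7, 8, 14, 1, 3, 12, 11, 5]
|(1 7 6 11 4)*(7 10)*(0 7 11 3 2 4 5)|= 10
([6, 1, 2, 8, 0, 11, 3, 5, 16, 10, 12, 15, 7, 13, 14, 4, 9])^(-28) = [15, 1, 2, 0, 11, 12, 4, 10, 6, 8, 16, 7, 9, 13, 14, 5, 3]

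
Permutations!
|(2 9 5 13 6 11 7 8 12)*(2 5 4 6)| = 10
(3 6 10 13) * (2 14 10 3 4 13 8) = [0, 1, 14, 6, 13, 5, 3, 7, 2, 9, 8, 11, 12, 4, 10] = (2 14 10 8)(3 6)(4 13)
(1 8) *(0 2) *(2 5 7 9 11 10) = (0 5 7 9 11 10 2)(1 8) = [5, 8, 0, 3, 4, 7, 6, 9, 1, 11, 2, 10]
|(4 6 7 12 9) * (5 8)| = 10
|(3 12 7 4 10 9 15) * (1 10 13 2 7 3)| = |(1 10 9 15)(2 7 4 13)(3 12)| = 4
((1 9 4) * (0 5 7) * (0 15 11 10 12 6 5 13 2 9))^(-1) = ((0 13 2 9 4 1)(5 7 15 11 10 12 6))^(-1) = (0 1 4 9 2 13)(5 6 12 10 11 15 7)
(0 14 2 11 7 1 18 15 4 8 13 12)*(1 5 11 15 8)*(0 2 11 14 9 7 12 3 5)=(0 9 7)(1 18 8 13 3 5 14 11 12 2 15 4)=[9, 18, 15, 5, 1, 14, 6, 0, 13, 7, 10, 12, 2, 3, 11, 4, 16, 17, 8]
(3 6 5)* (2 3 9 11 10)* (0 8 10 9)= (0 8 10 2 3 6 5)(9 11)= [8, 1, 3, 6, 4, 0, 5, 7, 10, 11, 2, 9]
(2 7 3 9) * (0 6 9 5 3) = [6, 1, 7, 5, 4, 3, 9, 0, 8, 2] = (0 6 9 2 7)(3 5)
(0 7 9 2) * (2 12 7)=(0 2)(7 9 12)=[2, 1, 0, 3, 4, 5, 6, 9, 8, 12, 10, 11, 7]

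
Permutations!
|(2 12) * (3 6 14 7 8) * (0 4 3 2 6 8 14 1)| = |(0 4 3 8 2 12 6 1)(7 14)| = 8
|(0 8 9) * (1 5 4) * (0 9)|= 6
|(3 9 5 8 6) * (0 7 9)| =|(0 7 9 5 8 6 3)| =7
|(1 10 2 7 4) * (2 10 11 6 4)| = 4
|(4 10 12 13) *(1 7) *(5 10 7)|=7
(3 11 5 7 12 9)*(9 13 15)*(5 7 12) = (3 11 7 5 12 13 15 9) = [0, 1, 2, 11, 4, 12, 6, 5, 8, 3, 10, 7, 13, 15, 14, 9]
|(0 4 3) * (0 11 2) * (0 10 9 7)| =8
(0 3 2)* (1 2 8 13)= (0 3 8 13 1 2)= [3, 2, 0, 8, 4, 5, 6, 7, 13, 9, 10, 11, 12, 1]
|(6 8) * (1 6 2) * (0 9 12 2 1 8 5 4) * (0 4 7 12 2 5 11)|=21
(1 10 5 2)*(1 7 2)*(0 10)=(0 10 5 1)(2 7)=[10, 0, 7, 3, 4, 1, 6, 2, 8, 9, 5]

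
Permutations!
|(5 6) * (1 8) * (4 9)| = |(1 8)(4 9)(5 6)| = 2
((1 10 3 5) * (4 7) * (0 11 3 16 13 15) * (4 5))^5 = ((0 11 3 4 7 5 1 10 16 13 15))^5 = (0 5 15 7 13 4 16 3 10 11 1)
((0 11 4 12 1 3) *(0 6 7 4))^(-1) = ((0 11)(1 3 6 7 4 12))^(-1) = (0 11)(1 12 4 7 6 3)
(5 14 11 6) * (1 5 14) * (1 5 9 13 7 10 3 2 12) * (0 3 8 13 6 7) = (0 3 2 12 1 9 6 14 11 7 10 8 13) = [3, 9, 12, 2, 4, 5, 14, 10, 13, 6, 8, 7, 1, 0, 11]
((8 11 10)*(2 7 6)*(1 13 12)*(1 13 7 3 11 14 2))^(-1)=((1 7 6)(2 3 11 10 8 14)(12 13))^(-1)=(1 6 7)(2 14 8 10 11 3)(12 13)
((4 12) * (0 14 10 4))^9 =(0 12 4 10 14)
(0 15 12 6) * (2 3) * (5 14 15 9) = (0 9 5 14 15 12 6)(2 3) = [9, 1, 3, 2, 4, 14, 0, 7, 8, 5, 10, 11, 6, 13, 15, 12]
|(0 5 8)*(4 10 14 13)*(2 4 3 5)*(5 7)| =|(0 2 4 10 14 13 3 7 5 8)| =10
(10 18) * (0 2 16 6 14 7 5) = (0 2 16 6 14 7 5)(10 18) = [2, 1, 16, 3, 4, 0, 14, 5, 8, 9, 18, 11, 12, 13, 7, 15, 6, 17, 10]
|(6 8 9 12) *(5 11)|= |(5 11)(6 8 9 12)|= 4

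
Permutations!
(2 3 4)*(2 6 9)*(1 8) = (1 8)(2 3 4 6 9) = [0, 8, 3, 4, 6, 5, 9, 7, 1, 2]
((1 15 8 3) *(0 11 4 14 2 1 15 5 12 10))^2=(0 4 2 5 10 11 14 1 12)(3 8 15)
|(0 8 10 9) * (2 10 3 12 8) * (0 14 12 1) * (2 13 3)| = 12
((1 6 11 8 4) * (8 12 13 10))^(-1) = (1 4 8 10 13 12 11 6) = ((1 6 11 12 13 10 8 4))^(-1)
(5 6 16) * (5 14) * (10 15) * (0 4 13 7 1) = (0 4 13 7 1)(5 6 16 14)(10 15) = [4, 0, 2, 3, 13, 6, 16, 1, 8, 9, 15, 11, 12, 7, 5, 10, 14]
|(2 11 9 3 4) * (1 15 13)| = 15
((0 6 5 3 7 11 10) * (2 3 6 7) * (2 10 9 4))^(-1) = (0 10 3 2 4 9 11 7)(5 6)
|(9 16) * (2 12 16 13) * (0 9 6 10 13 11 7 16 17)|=|(0 9 11 7 16 6 10 13 2 12 17)|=11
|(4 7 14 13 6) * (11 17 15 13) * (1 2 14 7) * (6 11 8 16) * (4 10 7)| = |(1 2 14 8 16 6 10 7 4)(11 17 15 13)| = 36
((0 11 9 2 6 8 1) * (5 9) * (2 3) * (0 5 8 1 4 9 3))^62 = (0 8 9 11 4)(1 3 6 5 2)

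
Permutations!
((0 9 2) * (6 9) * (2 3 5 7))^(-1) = ((0 6 9 3 5 7 2))^(-1) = (0 2 7 5 3 9 6)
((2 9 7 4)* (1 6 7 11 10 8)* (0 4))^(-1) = (0 7 6 1 8 10 11 9 2 4)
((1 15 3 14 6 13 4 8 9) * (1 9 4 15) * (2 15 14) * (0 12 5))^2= (0 5 12)(2 3 15)(6 14 13)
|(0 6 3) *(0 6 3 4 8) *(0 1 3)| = 5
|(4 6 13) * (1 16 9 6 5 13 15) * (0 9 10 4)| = |(0 9 6 15 1 16 10 4 5 13)| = 10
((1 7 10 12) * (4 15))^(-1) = (1 12 10 7)(4 15)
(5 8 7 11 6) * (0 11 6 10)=(0 11 10)(5 8 7 6)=[11, 1, 2, 3, 4, 8, 5, 6, 7, 9, 0, 10]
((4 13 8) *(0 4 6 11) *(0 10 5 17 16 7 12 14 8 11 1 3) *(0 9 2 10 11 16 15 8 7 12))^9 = (0 13 12 7 4 16 14)(1 6 8 15 17 5 10 2 9 3) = ((0 4 13 16 12 14 7)(1 3 9 2 10 5 17 15 8 6))^9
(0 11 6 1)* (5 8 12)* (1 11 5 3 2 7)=[5, 0, 7, 2, 4, 8, 11, 1, 12, 9, 10, 6, 3]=(0 5 8 12 3 2 7 1)(6 11)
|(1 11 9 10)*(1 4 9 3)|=3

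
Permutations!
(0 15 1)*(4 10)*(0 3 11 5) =[15, 3, 2, 11, 10, 0, 6, 7, 8, 9, 4, 5, 12, 13, 14, 1] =(0 15 1 3 11 5)(4 10)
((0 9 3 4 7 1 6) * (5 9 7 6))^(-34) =((0 7 1 5 9 3 4 6))^(-34) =(0 4 9 1)(3 5 7 6)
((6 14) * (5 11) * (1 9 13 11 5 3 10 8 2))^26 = ((1 9 13 11 3 10 8 2)(6 14))^26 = (14)(1 13 3 8)(2 9 11 10)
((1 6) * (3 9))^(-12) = ((1 6)(3 9))^(-12) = (9)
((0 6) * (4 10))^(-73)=((0 6)(4 10))^(-73)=(0 6)(4 10)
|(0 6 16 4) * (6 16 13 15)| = 3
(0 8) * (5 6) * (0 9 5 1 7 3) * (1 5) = [8, 7, 2, 0, 4, 6, 5, 3, 9, 1] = (0 8 9 1 7 3)(5 6)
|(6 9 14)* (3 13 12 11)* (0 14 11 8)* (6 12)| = 20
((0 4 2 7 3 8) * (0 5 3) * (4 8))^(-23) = (0 2 3 8 7 4 5)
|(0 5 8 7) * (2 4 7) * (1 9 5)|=8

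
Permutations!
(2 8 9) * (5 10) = (2 8 9)(5 10) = [0, 1, 8, 3, 4, 10, 6, 7, 9, 2, 5]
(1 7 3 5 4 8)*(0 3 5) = (0 3)(1 7 5 4 8) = [3, 7, 2, 0, 8, 4, 6, 5, 1]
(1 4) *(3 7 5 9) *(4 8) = (1 8 4)(3 7 5 9) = [0, 8, 2, 7, 1, 9, 6, 5, 4, 3]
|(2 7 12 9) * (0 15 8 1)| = |(0 15 8 1)(2 7 12 9)| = 4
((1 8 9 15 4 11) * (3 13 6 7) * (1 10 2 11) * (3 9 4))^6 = ((1 8 4)(2 11 10)(3 13 6 7 9 15))^6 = (15)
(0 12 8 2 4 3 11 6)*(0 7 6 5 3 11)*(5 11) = [12, 1, 4, 0, 5, 3, 7, 6, 2, 9, 10, 11, 8] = (0 12 8 2 4 5 3)(6 7)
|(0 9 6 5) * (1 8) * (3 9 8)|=7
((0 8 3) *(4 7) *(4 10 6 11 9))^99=(4 6)(7 11)(9 10)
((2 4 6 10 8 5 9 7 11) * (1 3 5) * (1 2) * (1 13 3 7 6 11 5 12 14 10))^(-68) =(1 5 6 7 9)(2 3 8 13 10 11 14 4 12)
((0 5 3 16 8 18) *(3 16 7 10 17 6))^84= ((0 5 16 8 18)(3 7 10 17 6))^84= (0 18 8 16 5)(3 6 17 10 7)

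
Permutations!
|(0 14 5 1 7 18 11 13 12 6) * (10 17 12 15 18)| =|(0 14 5 1 7 10 17 12 6)(11 13 15 18)| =36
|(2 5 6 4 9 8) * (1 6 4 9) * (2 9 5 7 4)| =6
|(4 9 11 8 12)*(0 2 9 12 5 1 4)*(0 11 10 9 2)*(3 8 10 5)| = |(1 4 12 11 10 9 5)(3 8)| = 14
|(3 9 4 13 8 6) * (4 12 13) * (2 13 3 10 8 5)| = 3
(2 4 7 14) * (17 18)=(2 4 7 14)(17 18)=[0, 1, 4, 3, 7, 5, 6, 14, 8, 9, 10, 11, 12, 13, 2, 15, 16, 18, 17]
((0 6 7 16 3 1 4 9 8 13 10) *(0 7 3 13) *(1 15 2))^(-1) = (0 8 9 4 1 2 15 3 6)(7 10 13 16)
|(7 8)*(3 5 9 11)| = |(3 5 9 11)(7 8)| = 4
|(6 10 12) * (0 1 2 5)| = 12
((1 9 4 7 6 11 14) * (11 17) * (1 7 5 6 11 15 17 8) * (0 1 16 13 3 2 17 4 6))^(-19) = ((0 1 9 6 8 16 13 3 2 17 15 4 5)(7 11 14))^(-19) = (0 3 1 2 9 17 6 15 8 4 16 5 13)(7 14 11)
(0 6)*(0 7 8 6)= (6 7 8)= [0, 1, 2, 3, 4, 5, 7, 8, 6]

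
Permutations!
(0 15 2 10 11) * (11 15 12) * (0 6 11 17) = (0 12 17)(2 10 15)(6 11) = [12, 1, 10, 3, 4, 5, 11, 7, 8, 9, 15, 6, 17, 13, 14, 2, 16, 0]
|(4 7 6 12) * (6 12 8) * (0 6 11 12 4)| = |(0 6 8 11 12)(4 7)| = 10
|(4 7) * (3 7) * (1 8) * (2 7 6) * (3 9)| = 6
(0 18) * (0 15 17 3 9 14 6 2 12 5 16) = (0 18 15 17 3 9 14 6 2 12 5 16) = [18, 1, 12, 9, 4, 16, 2, 7, 8, 14, 10, 11, 5, 13, 6, 17, 0, 3, 15]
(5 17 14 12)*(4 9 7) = [0, 1, 2, 3, 9, 17, 6, 4, 8, 7, 10, 11, 5, 13, 12, 15, 16, 14] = (4 9 7)(5 17 14 12)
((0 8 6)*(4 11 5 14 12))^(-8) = (0 8 6)(4 5 12 11 14)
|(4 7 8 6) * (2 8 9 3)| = 7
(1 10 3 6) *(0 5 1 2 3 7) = (0 5 1 10 7)(2 3 6) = [5, 10, 3, 6, 4, 1, 2, 0, 8, 9, 7]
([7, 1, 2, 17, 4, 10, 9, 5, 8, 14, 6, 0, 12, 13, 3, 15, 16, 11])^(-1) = (0 11 17 3 14 9 6 10 5 7)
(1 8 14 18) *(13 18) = (1 8 14 13 18) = [0, 8, 2, 3, 4, 5, 6, 7, 14, 9, 10, 11, 12, 18, 13, 15, 16, 17, 1]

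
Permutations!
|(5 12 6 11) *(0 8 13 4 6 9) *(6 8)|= |(0 6 11 5 12 9)(4 8 13)|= 6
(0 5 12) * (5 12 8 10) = [12, 1, 2, 3, 4, 8, 6, 7, 10, 9, 5, 11, 0] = (0 12)(5 8 10)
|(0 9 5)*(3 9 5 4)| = |(0 5)(3 9 4)| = 6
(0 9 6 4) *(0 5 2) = (0 9 6 4 5 2) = [9, 1, 0, 3, 5, 2, 4, 7, 8, 6]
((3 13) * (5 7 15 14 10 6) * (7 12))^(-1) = (3 13)(5 6 10 14 15 7 12)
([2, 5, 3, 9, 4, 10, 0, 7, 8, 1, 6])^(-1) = [6, 9, 0, 2, 4, 1, 10, 7, 8, 3, 5]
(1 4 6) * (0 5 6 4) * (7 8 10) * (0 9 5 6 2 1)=(0 6)(1 9 5 2)(7 8 10)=[6, 9, 1, 3, 4, 2, 0, 8, 10, 5, 7]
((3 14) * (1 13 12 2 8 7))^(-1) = ((1 13 12 2 8 7)(3 14))^(-1) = (1 7 8 2 12 13)(3 14)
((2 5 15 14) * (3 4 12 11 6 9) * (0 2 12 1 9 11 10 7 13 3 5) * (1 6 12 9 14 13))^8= (1 6 5 10 3 14 11 15 7 4 9 12 13)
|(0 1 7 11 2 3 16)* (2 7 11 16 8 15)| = 20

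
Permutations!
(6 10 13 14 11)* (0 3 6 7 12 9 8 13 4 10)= (0 3 6)(4 10)(7 12 9 8 13 14 11)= [3, 1, 2, 6, 10, 5, 0, 12, 13, 8, 4, 7, 9, 14, 11]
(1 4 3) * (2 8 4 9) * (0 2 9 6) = [2, 6, 8, 1, 3, 5, 0, 7, 4, 9] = (9)(0 2 8 4 3 1 6)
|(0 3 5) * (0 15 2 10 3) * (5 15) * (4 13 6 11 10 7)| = |(2 7 4 13 6 11 10 3 15)| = 9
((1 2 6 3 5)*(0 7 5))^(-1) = ((0 7 5 1 2 6 3))^(-1) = (0 3 6 2 1 5 7)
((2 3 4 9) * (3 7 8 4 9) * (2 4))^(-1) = ((2 7 8)(3 9 4))^(-1) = (2 8 7)(3 4 9)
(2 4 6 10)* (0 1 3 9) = (0 1 3 9)(2 4 6 10) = [1, 3, 4, 9, 6, 5, 10, 7, 8, 0, 2]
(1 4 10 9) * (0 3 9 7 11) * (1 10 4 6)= (0 3 9 10 7 11)(1 6)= [3, 6, 2, 9, 4, 5, 1, 11, 8, 10, 7, 0]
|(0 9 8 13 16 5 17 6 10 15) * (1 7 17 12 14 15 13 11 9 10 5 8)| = |(0 10 13 16 8 11 9 1 7 17 6 5 12 14 15)| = 15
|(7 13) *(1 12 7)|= 4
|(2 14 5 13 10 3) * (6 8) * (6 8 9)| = 6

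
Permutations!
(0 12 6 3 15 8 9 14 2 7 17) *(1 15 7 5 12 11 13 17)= (0 11 13 17)(1 15 8 9 14 2 5 12 6 3 7)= [11, 15, 5, 7, 4, 12, 3, 1, 9, 14, 10, 13, 6, 17, 2, 8, 16, 0]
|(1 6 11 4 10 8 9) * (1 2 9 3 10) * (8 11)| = |(1 6 8 3 10 11 4)(2 9)| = 14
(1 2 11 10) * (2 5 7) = (1 5 7 2 11 10) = [0, 5, 11, 3, 4, 7, 6, 2, 8, 9, 1, 10]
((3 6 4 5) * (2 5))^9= (2 4 6 3 5)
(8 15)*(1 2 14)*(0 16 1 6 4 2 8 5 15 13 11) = (0 16 1 8 13 11)(2 14 6 4)(5 15) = [16, 8, 14, 3, 2, 15, 4, 7, 13, 9, 10, 0, 12, 11, 6, 5, 1]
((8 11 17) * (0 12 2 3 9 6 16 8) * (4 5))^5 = (0 6)(2 8)(3 11)(4 5)(9 17)(12 16)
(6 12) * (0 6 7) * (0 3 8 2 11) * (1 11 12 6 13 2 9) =(0 13 2 12 7 3 8 9 1 11) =[13, 11, 12, 8, 4, 5, 6, 3, 9, 1, 10, 0, 7, 2]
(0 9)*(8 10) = (0 9)(8 10) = [9, 1, 2, 3, 4, 5, 6, 7, 10, 0, 8]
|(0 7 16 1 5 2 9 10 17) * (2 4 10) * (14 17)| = 18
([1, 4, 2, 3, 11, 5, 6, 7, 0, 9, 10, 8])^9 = [8, 0, 2, 3, 1, 5, 6, 7, 11, 9, 10, 4]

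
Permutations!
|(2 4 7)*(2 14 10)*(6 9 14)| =|(2 4 7 6 9 14 10)| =7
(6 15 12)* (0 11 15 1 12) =(0 11 15)(1 12 6) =[11, 12, 2, 3, 4, 5, 1, 7, 8, 9, 10, 15, 6, 13, 14, 0]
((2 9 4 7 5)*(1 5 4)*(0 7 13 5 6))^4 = ((0 7 4 13 5 2 9 1 6))^4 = (0 5 6 13 1 4 9 7 2)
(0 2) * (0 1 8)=(0 2 1 8)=[2, 8, 1, 3, 4, 5, 6, 7, 0]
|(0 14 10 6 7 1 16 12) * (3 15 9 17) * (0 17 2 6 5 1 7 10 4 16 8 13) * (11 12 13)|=|(0 14 4 16 13)(1 8 11 12 17 3 15 9 2 6 10 5)|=60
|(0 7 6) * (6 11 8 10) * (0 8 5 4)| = 15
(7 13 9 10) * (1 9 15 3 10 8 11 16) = (1 9 8 11 16)(3 10 7 13 15) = [0, 9, 2, 10, 4, 5, 6, 13, 11, 8, 7, 16, 12, 15, 14, 3, 1]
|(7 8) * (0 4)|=|(0 4)(7 8)|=2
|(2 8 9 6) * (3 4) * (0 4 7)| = 4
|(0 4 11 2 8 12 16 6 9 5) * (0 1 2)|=|(0 4 11)(1 2 8 12 16 6 9 5)|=24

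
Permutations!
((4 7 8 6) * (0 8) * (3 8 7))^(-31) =((0 7)(3 8 6 4))^(-31) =(0 7)(3 8 6 4)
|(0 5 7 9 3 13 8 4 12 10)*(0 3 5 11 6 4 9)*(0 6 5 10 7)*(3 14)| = 12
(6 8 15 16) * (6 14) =(6 8 15 16 14) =[0, 1, 2, 3, 4, 5, 8, 7, 15, 9, 10, 11, 12, 13, 6, 16, 14]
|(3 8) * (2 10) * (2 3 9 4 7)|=|(2 10 3 8 9 4 7)|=7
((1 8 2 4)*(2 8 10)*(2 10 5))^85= (10)(1 5 2 4)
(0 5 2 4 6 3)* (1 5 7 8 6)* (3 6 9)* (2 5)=[7, 2, 4, 0, 1, 5, 6, 8, 9, 3]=(0 7 8 9 3)(1 2 4)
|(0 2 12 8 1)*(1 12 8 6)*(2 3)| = 7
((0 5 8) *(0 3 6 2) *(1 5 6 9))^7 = ((0 6 2)(1 5 8 3 9))^7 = (0 6 2)(1 8 9 5 3)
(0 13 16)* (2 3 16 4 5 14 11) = [13, 1, 3, 16, 5, 14, 6, 7, 8, 9, 10, 2, 12, 4, 11, 15, 0] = (0 13 4 5 14 11 2 3 16)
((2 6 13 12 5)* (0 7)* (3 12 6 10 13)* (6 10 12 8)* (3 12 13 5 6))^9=(0 7)(2 13 10 5)(3 8)(6 12)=((0 7)(2 13 10 5)(3 8)(6 12))^9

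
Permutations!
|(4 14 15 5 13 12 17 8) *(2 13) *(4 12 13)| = |(2 4 14 15 5)(8 12 17)| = 15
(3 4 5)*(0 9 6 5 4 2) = [9, 1, 0, 2, 4, 3, 5, 7, 8, 6] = (0 9 6 5 3 2)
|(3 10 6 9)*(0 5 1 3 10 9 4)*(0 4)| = 7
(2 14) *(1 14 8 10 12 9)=(1 14 2 8 10 12 9)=[0, 14, 8, 3, 4, 5, 6, 7, 10, 1, 12, 11, 9, 13, 2]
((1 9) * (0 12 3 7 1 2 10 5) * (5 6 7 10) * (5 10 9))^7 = (0 7 2 12 1 10 3 5 6 9)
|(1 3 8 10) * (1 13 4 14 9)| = |(1 3 8 10 13 4 14 9)| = 8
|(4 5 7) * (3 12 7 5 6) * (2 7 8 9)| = |(2 7 4 6 3 12 8 9)| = 8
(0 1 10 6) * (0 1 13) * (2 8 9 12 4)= (0 13)(1 10 6)(2 8 9 12 4)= [13, 10, 8, 3, 2, 5, 1, 7, 9, 12, 6, 11, 4, 0]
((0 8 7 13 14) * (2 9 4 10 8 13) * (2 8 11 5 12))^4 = (0 13 14)(2 11 9 5 4 12 10)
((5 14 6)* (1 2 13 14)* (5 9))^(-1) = ((1 2 13 14 6 9 5))^(-1) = (1 5 9 6 14 13 2)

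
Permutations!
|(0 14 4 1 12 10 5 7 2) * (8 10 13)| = 11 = |(0 14 4 1 12 13 8 10 5 7 2)|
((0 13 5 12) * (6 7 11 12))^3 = (0 6 12 5 11 13 7)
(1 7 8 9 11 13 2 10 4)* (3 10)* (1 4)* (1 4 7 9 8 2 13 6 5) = (13)(1 9 11 6 5)(2 3 10 4 7) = [0, 9, 3, 10, 7, 1, 5, 2, 8, 11, 4, 6, 12, 13]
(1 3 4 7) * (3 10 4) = (1 10 4 7) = [0, 10, 2, 3, 7, 5, 6, 1, 8, 9, 4]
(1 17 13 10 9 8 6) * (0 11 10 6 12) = (0 11 10 9 8 12)(1 17 13 6) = [11, 17, 2, 3, 4, 5, 1, 7, 12, 8, 9, 10, 0, 6, 14, 15, 16, 13]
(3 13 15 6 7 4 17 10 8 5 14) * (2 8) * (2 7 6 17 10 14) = (2 8 5)(3 13 15 17 14)(4 10 7) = [0, 1, 8, 13, 10, 2, 6, 4, 5, 9, 7, 11, 12, 15, 3, 17, 16, 14]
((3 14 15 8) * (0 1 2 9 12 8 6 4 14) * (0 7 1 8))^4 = (15)(0 1)(2 8)(3 9)(7 12)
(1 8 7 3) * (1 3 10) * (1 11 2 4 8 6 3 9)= [0, 6, 4, 9, 8, 5, 3, 10, 7, 1, 11, 2]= (1 6 3 9)(2 4 8 7 10 11)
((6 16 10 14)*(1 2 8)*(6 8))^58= (1 6 10 8 2 16 14)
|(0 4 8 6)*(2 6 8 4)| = |(8)(0 2 6)| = 3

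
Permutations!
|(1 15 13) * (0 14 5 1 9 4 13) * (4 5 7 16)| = 10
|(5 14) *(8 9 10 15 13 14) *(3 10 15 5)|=8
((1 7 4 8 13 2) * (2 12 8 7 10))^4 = ((1 10 2)(4 7)(8 13 12))^4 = (1 10 2)(8 13 12)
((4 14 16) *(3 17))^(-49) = ((3 17)(4 14 16))^(-49) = (3 17)(4 16 14)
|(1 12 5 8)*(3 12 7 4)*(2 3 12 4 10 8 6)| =12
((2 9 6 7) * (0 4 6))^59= (0 9 2 7 6 4)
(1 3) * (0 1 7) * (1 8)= (0 8 1 3 7)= [8, 3, 2, 7, 4, 5, 6, 0, 1]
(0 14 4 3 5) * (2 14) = (0 2 14 4 3 5) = [2, 1, 14, 5, 3, 0, 6, 7, 8, 9, 10, 11, 12, 13, 4]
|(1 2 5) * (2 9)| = |(1 9 2 5)| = 4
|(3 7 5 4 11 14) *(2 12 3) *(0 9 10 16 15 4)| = |(0 9 10 16 15 4 11 14 2 12 3 7 5)| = 13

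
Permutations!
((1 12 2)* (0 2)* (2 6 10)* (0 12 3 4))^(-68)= (12)(0 10 1 4 6 2 3)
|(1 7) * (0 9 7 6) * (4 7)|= |(0 9 4 7 1 6)|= 6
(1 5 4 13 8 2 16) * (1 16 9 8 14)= (16)(1 5 4 13 14)(2 9 8)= [0, 5, 9, 3, 13, 4, 6, 7, 2, 8, 10, 11, 12, 14, 1, 15, 16]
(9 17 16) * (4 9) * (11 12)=(4 9 17 16)(11 12)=[0, 1, 2, 3, 9, 5, 6, 7, 8, 17, 10, 12, 11, 13, 14, 15, 4, 16]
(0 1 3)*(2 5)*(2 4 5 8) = (0 1 3)(2 8)(4 5) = [1, 3, 8, 0, 5, 4, 6, 7, 2]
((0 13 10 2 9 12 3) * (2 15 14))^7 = ((0 13 10 15 14 2 9 12 3))^7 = (0 12 2 15 13 3 9 14 10)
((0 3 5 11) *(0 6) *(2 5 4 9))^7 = (0 6 11 5 2 9 4 3) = ((0 3 4 9 2 5 11 6))^7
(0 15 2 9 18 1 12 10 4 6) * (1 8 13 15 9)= (0 9 18 8 13 15 2 1 12 10 4 6)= [9, 12, 1, 3, 6, 5, 0, 7, 13, 18, 4, 11, 10, 15, 14, 2, 16, 17, 8]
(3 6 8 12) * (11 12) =(3 6 8 11 12) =[0, 1, 2, 6, 4, 5, 8, 7, 11, 9, 10, 12, 3]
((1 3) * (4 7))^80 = (7)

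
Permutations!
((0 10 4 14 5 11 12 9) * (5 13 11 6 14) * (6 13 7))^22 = (0 12 13 4)(5 10 9 11)(6 14 7)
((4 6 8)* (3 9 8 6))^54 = ((3 9 8 4))^54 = (3 8)(4 9)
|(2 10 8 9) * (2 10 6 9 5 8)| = 4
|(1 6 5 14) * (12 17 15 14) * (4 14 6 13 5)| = 9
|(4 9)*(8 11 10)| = 6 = |(4 9)(8 11 10)|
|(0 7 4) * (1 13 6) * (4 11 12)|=15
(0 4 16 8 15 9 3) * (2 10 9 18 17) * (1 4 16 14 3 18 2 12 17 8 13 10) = (0 16 13 10 9 18 8 15 2 1 4 14 3)(12 17) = [16, 4, 1, 0, 14, 5, 6, 7, 15, 18, 9, 11, 17, 10, 3, 2, 13, 12, 8]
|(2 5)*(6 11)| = |(2 5)(6 11)| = 2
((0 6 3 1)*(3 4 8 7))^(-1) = (0 1 3 7 8 4 6)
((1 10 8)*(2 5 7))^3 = (10)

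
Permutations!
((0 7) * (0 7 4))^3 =(7)(0 4)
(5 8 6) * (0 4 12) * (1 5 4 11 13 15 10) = (0 11 13 15 10 1 5 8 6 4 12) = [11, 5, 2, 3, 12, 8, 4, 7, 6, 9, 1, 13, 0, 15, 14, 10]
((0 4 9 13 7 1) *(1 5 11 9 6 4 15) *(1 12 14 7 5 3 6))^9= ((0 15 12 14 7 3 6 4 1)(5 11 9 13))^9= (15)(5 11 9 13)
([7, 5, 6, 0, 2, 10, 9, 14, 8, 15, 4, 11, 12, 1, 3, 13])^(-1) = (0 3 14 7)(1 13 15 9 6 2 4 10 5)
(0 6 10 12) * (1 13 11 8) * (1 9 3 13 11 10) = [6, 11, 2, 13, 4, 5, 1, 7, 9, 3, 12, 8, 0, 10] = (0 6 1 11 8 9 3 13 10 12)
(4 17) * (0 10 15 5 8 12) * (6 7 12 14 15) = (0 10 6 7 12)(4 17)(5 8 14 15) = [10, 1, 2, 3, 17, 8, 7, 12, 14, 9, 6, 11, 0, 13, 15, 5, 16, 4]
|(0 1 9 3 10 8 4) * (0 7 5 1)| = 8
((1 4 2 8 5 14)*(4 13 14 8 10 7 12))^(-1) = ((1 13 14)(2 10 7 12 4)(5 8))^(-1) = (1 14 13)(2 4 12 7 10)(5 8)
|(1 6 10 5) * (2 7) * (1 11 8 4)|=|(1 6 10 5 11 8 4)(2 7)|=14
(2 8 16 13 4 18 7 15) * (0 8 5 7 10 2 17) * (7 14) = (0 8 16 13 4 18 10 2 5 14 7 15 17) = [8, 1, 5, 3, 18, 14, 6, 15, 16, 9, 2, 11, 12, 4, 7, 17, 13, 0, 10]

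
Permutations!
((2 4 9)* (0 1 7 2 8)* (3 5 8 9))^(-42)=((9)(0 1 7 2 4 3 5 8))^(-42)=(9)(0 5 4 7)(1 8 3 2)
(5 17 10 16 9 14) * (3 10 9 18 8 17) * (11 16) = [0, 1, 2, 10, 4, 3, 6, 7, 17, 14, 11, 16, 12, 13, 5, 15, 18, 9, 8] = (3 10 11 16 18 8 17 9 14 5)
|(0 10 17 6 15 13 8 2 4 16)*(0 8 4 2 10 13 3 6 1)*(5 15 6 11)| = 8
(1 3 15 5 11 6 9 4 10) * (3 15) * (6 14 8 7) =[0, 15, 2, 3, 10, 11, 9, 6, 7, 4, 1, 14, 12, 13, 8, 5] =(1 15 5 11 14 8 7 6 9 4 10)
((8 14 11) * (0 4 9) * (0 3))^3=((0 4 9 3)(8 14 11))^3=(14)(0 3 9 4)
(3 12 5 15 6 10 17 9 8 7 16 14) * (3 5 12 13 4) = (3 13 4)(5 15 6 10 17 9 8 7 16 14) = [0, 1, 2, 13, 3, 15, 10, 16, 7, 8, 17, 11, 12, 4, 5, 6, 14, 9]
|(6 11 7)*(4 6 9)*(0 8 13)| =|(0 8 13)(4 6 11 7 9)| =15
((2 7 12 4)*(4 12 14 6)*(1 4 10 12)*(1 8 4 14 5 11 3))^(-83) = (1 14 6 10 12 8 4 2 7 5 11 3)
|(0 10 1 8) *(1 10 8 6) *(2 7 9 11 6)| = |(0 8)(1 2 7 9 11 6)| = 6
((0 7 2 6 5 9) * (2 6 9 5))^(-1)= (0 9 2 6 7)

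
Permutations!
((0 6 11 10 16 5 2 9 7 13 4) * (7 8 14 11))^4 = (0 4 13 7 6)(2 11)(5 14)(8 16)(9 10)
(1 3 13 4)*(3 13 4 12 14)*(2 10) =(1 13 12 14 3 4)(2 10) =[0, 13, 10, 4, 1, 5, 6, 7, 8, 9, 2, 11, 14, 12, 3]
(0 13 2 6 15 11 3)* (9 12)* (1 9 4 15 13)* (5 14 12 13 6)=(0 1 9 13 2 5 14 12 4 15 11 3)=[1, 9, 5, 0, 15, 14, 6, 7, 8, 13, 10, 3, 4, 2, 12, 11]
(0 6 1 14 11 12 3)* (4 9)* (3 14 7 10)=(0 6 1 7 10 3)(4 9)(11 12 14)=[6, 7, 2, 0, 9, 5, 1, 10, 8, 4, 3, 12, 14, 13, 11]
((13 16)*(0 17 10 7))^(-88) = (17) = ((0 17 10 7)(13 16))^(-88)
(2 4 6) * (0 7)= [7, 1, 4, 3, 6, 5, 2, 0]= (0 7)(2 4 6)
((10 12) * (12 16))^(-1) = (10 12 16)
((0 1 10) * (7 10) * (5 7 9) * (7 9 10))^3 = (10)(5 9)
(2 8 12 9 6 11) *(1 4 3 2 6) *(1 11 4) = (2 8 12 9 11 6 4 3) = [0, 1, 8, 2, 3, 5, 4, 7, 12, 11, 10, 6, 9]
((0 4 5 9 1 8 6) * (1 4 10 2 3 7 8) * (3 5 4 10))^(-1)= (0 6 8 7 3)(2 10 9 5)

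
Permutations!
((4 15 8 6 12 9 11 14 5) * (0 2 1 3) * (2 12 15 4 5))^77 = (0 2 9 3 14 12 1 11)(6 8 15)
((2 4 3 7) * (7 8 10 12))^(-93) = ((2 4 3 8 10 12 7))^(-93) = (2 12 8 4 7 10 3)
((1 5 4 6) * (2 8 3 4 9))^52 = ((1 5 9 2 8 3 4 6))^52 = (1 8)(2 6)(3 5)(4 9)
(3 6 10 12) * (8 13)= (3 6 10 12)(8 13)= [0, 1, 2, 6, 4, 5, 10, 7, 13, 9, 12, 11, 3, 8]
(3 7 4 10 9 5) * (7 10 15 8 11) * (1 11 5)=(1 11 7 4 15 8 5 3 10 9)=[0, 11, 2, 10, 15, 3, 6, 4, 5, 1, 9, 7, 12, 13, 14, 8]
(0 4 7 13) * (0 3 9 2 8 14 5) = [4, 1, 8, 9, 7, 0, 6, 13, 14, 2, 10, 11, 12, 3, 5] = (0 4 7 13 3 9 2 8 14 5)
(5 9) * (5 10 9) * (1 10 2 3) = (1 10 9 2 3) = [0, 10, 3, 1, 4, 5, 6, 7, 8, 2, 9]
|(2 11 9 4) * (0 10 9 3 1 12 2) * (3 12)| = 12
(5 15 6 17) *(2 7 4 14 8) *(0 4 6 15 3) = (0 4 14 8 2 7 6 17 5 3) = [4, 1, 7, 0, 14, 3, 17, 6, 2, 9, 10, 11, 12, 13, 8, 15, 16, 5]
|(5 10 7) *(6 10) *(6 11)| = |(5 11 6 10 7)| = 5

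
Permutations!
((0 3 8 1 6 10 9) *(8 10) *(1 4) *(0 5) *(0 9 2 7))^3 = (0 2 3 7 10)(1 4 8 6)(5 9)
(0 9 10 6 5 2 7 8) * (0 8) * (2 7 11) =(0 9 10 6 5 7)(2 11) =[9, 1, 11, 3, 4, 7, 5, 0, 8, 10, 6, 2]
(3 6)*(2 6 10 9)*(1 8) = (1 8)(2 6 3 10 9) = [0, 8, 6, 10, 4, 5, 3, 7, 1, 2, 9]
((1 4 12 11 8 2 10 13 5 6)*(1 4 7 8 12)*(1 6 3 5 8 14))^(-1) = ((1 7 14)(2 10 13 8)(3 5)(4 6)(11 12))^(-1) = (1 14 7)(2 8 13 10)(3 5)(4 6)(11 12)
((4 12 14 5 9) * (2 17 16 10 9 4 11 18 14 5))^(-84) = ((2 17 16 10 9 11 18 14)(4 12 5))^(-84) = (2 9)(10 14)(11 17)(16 18)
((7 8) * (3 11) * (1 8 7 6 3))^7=(1 6 11 8 3)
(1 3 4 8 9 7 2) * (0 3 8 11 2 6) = (0 3 4 11 2 1 8 9 7 6) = [3, 8, 1, 4, 11, 5, 0, 6, 9, 7, 10, 2]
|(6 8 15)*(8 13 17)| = |(6 13 17 8 15)| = 5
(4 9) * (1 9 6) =(1 9 4 6) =[0, 9, 2, 3, 6, 5, 1, 7, 8, 4]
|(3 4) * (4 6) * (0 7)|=6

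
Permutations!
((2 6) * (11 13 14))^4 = (11 13 14)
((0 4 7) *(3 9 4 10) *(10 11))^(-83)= ((0 11 10 3 9 4 7))^(-83)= (0 11 10 3 9 4 7)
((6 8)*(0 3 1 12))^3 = ((0 3 1 12)(6 8))^3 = (0 12 1 3)(6 8)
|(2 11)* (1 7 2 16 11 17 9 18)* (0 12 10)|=6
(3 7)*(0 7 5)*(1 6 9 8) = (0 7 3 5)(1 6 9 8) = [7, 6, 2, 5, 4, 0, 9, 3, 1, 8]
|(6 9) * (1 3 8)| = |(1 3 8)(6 9)| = 6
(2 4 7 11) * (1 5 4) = (1 5 4 7 11 2) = [0, 5, 1, 3, 7, 4, 6, 11, 8, 9, 10, 2]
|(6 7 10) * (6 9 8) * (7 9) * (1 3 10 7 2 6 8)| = 6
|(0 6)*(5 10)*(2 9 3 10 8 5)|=|(0 6)(2 9 3 10)(5 8)|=4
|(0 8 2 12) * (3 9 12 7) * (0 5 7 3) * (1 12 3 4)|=|(0 8 2 4 1 12 5 7)(3 9)|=8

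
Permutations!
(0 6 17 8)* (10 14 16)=[6, 1, 2, 3, 4, 5, 17, 7, 0, 9, 14, 11, 12, 13, 16, 15, 10, 8]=(0 6 17 8)(10 14 16)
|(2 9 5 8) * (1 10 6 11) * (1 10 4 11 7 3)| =28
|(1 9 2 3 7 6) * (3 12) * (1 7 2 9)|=|(2 12 3)(6 7)|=6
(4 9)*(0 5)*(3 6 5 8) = (0 8 3 6 5)(4 9) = [8, 1, 2, 6, 9, 0, 5, 7, 3, 4]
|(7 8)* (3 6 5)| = 6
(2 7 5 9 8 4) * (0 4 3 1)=(0 4 2 7 5 9 8 3 1)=[4, 0, 7, 1, 2, 9, 6, 5, 3, 8]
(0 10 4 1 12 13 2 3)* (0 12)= (0 10 4 1)(2 3 12 13)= [10, 0, 3, 12, 1, 5, 6, 7, 8, 9, 4, 11, 13, 2]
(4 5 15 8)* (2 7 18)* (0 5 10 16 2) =[5, 1, 7, 3, 10, 15, 6, 18, 4, 9, 16, 11, 12, 13, 14, 8, 2, 17, 0] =(0 5 15 8 4 10 16 2 7 18)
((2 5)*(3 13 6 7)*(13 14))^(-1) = ((2 5)(3 14 13 6 7))^(-1) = (2 5)(3 7 6 13 14)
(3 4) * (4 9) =[0, 1, 2, 9, 3, 5, 6, 7, 8, 4] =(3 9 4)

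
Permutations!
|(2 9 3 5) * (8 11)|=|(2 9 3 5)(8 11)|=4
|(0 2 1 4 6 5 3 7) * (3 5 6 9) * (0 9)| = |(0 2 1 4)(3 7 9)| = 12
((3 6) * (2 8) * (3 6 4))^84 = (8)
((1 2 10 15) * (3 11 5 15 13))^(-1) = (1 15 5 11 3 13 10 2)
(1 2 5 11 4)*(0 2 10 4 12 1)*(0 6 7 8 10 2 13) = (0 13)(1 2 5 11 12)(4 6 7 8 10) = [13, 2, 5, 3, 6, 11, 7, 8, 10, 9, 4, 12, 1, 0]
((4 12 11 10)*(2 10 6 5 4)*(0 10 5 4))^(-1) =(0 5 2 10)(4 6 11 12)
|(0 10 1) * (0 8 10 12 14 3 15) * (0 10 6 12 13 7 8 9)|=12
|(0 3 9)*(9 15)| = 4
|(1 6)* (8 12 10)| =|(1 6)(8 12 10)| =6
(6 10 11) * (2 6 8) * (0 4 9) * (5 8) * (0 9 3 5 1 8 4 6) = (0 6 10 11 1 8 2)(3 5 4) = [6, 8, 0, 5, 3, 4, 10, 7, 2, 9, 11, 1]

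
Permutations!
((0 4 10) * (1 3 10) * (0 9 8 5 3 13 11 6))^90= (13)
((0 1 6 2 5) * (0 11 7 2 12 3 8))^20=(0 6 3)(1 12 8)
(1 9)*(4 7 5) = (1 9)(4 7 5) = [0, 9, 2, 3, 7, 4, 6, 5, 8, 1]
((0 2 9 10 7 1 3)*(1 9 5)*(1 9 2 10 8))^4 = (0 5 3 2 1 7 8 10 9)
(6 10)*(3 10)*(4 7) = [0, 1, 2, 10, 7, 5, 3, 4, 8, 9, 6] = (3 10 6)(4 7)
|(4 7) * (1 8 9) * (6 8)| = |(1 6 8 9)(4 7)| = 4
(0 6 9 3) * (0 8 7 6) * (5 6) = (3 8 7 5 6 9) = [0, 1, 2, 8, 4, 6, 9, 5, 7, 3]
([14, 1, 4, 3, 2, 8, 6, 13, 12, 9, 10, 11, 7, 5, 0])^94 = [0, 1, 2, 3, 4, 13, 6, 12, 5, 9, 10, 11, 8, 7, 14]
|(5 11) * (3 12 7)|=6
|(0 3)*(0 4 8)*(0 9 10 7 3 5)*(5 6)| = 6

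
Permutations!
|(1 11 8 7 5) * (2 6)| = 10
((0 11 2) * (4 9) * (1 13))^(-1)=(0 2 11)(1 13)(4 9)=((0 11 2)(1 13)(4 9))^(-1)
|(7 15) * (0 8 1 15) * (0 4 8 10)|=|(0 10)(1 15 7 4 8)|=10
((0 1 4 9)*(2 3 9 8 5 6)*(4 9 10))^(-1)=(0 9 1)(2 6 5 8 4 10 3)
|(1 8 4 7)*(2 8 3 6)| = |(1 3 6 2 8 4 7)| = 7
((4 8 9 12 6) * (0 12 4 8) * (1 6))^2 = (0 1 8 4 12 6 9)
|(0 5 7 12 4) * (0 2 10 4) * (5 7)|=3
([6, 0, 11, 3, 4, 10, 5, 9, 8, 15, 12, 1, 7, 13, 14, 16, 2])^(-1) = (0 1 11 2 16 15 9 7 12 10 5 6)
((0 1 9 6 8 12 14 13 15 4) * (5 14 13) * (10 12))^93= (0 6 12 4 9 10 15 1 8 13)(5 14)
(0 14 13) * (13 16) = (0 14 16 13) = [14, 1, 2, 3, 4, 5, 6, 7, 8, 9, 10, 11, 12, 0, 16, 15, 13]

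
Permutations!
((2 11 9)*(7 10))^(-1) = (2 9 11)(7 10)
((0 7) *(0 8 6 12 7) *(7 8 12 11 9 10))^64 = ((6 11 9 10 7 12 8))^64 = (6 11 9 10 7 12 8)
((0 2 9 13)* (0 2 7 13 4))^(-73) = (0 4 9 2 13 7)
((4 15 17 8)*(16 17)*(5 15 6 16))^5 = ((4 6 16 17 8)(5 15))^5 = (17)(5 15)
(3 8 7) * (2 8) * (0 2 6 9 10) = (0 2 8 7 3 6 9 10) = [2, 1, 8, 6, 4, 5, 9, 3, 7, 10, 0]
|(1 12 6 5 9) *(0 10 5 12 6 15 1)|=4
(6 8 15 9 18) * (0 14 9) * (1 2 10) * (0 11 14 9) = (0 9 18 6 8 15 11 14)(1 2 10) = [9, 2, 10, 3, 4, 5, 8, 7, 15, 18, 1, 14, 12, 13, 0, 11, 16, 17, 6]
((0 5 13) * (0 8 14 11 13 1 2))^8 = ((0 5 1 2)(8 14 11 13))^8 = (14)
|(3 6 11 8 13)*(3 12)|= 6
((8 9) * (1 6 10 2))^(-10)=(1 10)(2 6)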